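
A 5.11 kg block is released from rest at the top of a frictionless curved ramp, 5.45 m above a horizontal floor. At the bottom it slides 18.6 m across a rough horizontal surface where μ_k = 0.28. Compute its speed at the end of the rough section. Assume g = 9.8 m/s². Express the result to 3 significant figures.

Applying the work–energy principle:
mgh = ½mv² + μ_k m g d
W_f = μ_k mg d = (0.28)(5.11)(9.8)(18.6) = 260.8 J
½mv² = mgh − W_f = 272.93 − 260.8 = 12.119 J
v = √(2 × 12.119/5.11) = 2.178 m/s

v = 2.18 m/s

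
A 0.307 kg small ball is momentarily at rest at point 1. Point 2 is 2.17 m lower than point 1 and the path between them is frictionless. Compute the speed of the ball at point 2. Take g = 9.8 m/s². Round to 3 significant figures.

v = 6.52 m/s

Equating total energy at the two states: mgh = ½mv²
The mass cancels from both sides.
v = √(2gh) = √(2 × 9.8 × 2.17) = √42.532 = 6.522 m/s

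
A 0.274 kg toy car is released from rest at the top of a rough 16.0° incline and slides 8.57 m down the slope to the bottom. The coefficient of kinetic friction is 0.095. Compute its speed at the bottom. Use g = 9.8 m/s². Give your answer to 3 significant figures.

Taking the bottom as reference, mgh = ½mv² + μ_k N L with h = L sinθ, N = mg cosθ:
mgh = mgL sinθ = (0.274)(9.8)(8.57)sin16.0° = 6.3430 J
W_f = μ_k mg cosθ · L = (0.095)(0.274)(9.8)cos16.0°·8.57 = 2.101 J
½mv² = 6.3430 − 2.101 = 4.2415 J
v = √(2 × 4.2415/0.274) = 5.564 m/s

v = 5.56 m/s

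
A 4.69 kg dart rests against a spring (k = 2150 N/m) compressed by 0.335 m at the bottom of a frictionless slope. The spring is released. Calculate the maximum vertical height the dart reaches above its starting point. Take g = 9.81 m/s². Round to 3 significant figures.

Energy conservation from release to the highest point: ½kx² = mgh
h = kx²/(2mg) = (2150)(0.335)²/(2 × 4.69 × 9.81) = 2.622 m

h = 2.62 m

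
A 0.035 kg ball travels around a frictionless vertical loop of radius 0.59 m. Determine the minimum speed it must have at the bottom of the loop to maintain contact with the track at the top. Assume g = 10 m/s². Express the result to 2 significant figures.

v = 5.4 m/s

At the top: mg = mv_top²/r ⇒ v_top² = gr = 5.900 m²/s²
Energy from bottom to top (height 2r): ½mv_bot² = ½mv_top² + mg(2r)
v_bot² = gr + 4gr = 5gr = 29.50
v_bot = √(5gr) = 5.431 m/s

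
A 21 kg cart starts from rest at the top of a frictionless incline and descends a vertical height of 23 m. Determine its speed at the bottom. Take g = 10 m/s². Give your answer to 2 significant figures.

v = 21 m/s

Mechanical energy is conserved (no friction): mgh = ½mv²
v = √(2gh) = √(2 × 10 × 23) = √460.00 = 21.45 m/s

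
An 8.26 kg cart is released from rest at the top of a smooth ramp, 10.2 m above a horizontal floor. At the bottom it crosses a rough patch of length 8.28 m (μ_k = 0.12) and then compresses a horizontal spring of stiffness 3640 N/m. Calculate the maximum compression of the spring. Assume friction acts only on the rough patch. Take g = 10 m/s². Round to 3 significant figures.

x = 0.646 m

Initial energy: E₁ = mgh = (8.26)(10)(10.2) = 842.52 J
Friction removes W_f = μ_k mg d = (0.12)(8.26)(10)(8.28) = 82.07 J
Energy reaching the spring: E = 842.52 − 82.07 = 760.45 J
At max compression ½kx² = E ⇒ x = √(2E/k) = √(2 × 760.45/3640) = 0.6464 m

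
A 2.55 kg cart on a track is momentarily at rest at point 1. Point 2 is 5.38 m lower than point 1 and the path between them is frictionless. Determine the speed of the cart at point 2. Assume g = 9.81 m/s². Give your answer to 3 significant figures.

Mechanical energy is conserved (no friction): mgh = ½mv²
v = √(2gh) = √(2 × 9.81 × 5.38) = √105.56 = 10.27 m/s

v = 10.3 m/s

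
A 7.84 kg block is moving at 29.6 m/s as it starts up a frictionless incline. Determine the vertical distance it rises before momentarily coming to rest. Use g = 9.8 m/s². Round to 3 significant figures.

h = 44.7 m

Setting KE at the bottom equal to PE gained: ½mv² = mgh
h = v²/(2g) = 29.6²/(2 × 9.8) = 44.70 m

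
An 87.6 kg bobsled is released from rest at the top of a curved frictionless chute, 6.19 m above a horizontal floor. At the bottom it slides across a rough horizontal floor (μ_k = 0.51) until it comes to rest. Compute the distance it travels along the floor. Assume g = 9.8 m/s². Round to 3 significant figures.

d = 12.1 m

Energy at the top = energy at the end + work done against friction:
At rest all PE has been dissipated by friction: mgh = μ_k m g d
d = h/μ_k = 6.19/0.51 = 12.14 m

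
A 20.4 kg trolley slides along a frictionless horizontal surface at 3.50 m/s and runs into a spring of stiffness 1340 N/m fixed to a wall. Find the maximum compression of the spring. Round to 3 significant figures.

All KE is stored as spring PE at maximum compression: ½mv² = ½kx²
x = v√(m/k) = 3.50 × √(20.4/1340) = 0.4318 m

x = 0.432 m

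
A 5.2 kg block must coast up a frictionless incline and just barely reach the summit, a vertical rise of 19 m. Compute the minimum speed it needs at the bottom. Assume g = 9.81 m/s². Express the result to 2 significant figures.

v = 19 m/s

At the top it is momentarily at rest, so all KE converts to PE: ½mv² = mgh
v = √(2gh) = √(2 × 9.81 × 19) = 19.31 m/s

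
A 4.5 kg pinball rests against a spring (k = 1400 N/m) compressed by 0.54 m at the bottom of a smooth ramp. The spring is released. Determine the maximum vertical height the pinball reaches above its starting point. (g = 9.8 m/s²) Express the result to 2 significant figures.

Energy conservation from release to the highest point: ½kx² = mgh
h = kx²/(2mg) = (1400)(0.54)²/(2 × 4.5 × 9.8) = 4.629 m

h = 4.6 m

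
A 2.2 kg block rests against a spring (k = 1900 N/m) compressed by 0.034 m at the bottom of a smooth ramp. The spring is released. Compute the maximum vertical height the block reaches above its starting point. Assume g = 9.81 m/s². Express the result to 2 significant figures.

h = 0.051 m

At maximum height the block is at rest, so ½kx² = mgh
h = kx²/(2mg) = (1900)(0.034)²/(2 × 2.2 × 9.81) = 0.05088 m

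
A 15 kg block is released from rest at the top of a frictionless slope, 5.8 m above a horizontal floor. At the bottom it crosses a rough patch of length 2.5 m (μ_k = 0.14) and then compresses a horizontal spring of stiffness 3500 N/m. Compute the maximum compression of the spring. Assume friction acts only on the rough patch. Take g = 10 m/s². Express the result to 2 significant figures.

Initial energy: E₁ = mgh = (15)(10)(5.8) = 870.00 J
Friction removes W_f = μ_k mg d = (0.14)(15)(10)(2.5) = 52.50 J
Energy reaching the spring: E = 870.00 − 52.50 = 817.50 J
At max compression ½kx² = E ⇒ x = √(2E/k) = √(2 × 817.50/3500) = 0.6835 m

x = 0.68 m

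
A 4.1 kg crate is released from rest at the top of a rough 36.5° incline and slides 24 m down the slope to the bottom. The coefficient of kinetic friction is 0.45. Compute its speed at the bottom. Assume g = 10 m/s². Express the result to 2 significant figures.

Taking the bottom as reference, mgh = ½mv² + μ_k N L with h = L sinθ, N = mg cosθ:
mgh = mgL sinθ = (4.1)(10)(24)sin36.5° = 585.31 J
W_f = μ_k mg cosθ · L = (0.45)(4.1)(10)cos36.5°·24 = 355.9 J
½mv² = 585.31 − 355.9 = 229.36 J
v = √(2 × 229.36/4.1) = 10.58 m/s

v = 11 m/s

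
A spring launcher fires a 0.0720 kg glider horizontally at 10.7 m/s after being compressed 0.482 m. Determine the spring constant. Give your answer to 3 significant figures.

Spring PE at full compression equals KE at release: ½kx² = ½mv²
k = mv²/x² = (0.0720)(10.7)²/(0.482)² = 35.48 N/m

k = 35.5 N/m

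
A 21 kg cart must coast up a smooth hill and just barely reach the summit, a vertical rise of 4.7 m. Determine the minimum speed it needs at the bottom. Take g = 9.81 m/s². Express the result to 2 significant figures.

At the top it is momentarily at rest, so all KE converts to PE: ½mv² = mgh
v = √(2gh) = √(2 × 9.81 × 4.7) = 9.603 m/s

v = 9.6 m/s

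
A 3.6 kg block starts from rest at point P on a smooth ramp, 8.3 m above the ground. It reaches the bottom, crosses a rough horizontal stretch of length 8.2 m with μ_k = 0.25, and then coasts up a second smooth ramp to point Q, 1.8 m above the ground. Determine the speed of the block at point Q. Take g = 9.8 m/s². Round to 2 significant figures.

Energy at P: mgh₁ = (3.6)(9.8)(8.3) = 292.82 J
Friction loss: W_f = μ_k mg d = 72.32 J
At Q: ½mv² + mgh₂ = mgh₁ − W_f
½mv² = 292.82 − 72.32 − 63.504 = 157.00 J
v = √(2 × 157.00/3.6) = 9.339 m/s

v = 9.3 m/s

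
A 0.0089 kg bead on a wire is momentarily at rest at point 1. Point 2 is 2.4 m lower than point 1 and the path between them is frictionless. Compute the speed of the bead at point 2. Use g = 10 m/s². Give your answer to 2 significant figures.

v = 6.9 m/s

By conservation of mechanical energy, mgh = ½mv²
v = √(2gh) = √(2 × 10 × 2.4) = √48.000 = 6.928 m/s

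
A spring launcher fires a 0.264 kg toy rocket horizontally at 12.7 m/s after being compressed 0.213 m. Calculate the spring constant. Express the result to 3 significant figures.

k = 939 N/m

Energy stored in the spring equals the launch KE: ½kx² = ½mv²
k = mv²/x² = (0.264)(12.7)²/(0.213)² = 938.5 N/m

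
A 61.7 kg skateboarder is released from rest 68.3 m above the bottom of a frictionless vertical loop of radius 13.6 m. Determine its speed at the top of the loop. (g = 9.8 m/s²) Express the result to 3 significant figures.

v = 28.4 m/s

Energy conservation: mgh = ½mv_top² + mg(2r)
v_top² = 2g(h − 2r) = 2(9.8)(68.3 − 27.20) = 805.6
v_top = 28.38 m/s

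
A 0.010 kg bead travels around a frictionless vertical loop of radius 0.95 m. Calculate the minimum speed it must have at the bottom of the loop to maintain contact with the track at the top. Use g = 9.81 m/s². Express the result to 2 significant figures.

At the top: mg = mv_top²/r ⇒ v_top² = gr = 9.319 m²/s²
Energy from bottom to top (height 2r): ½mv_bot² = ½mv_top² + mg(2r)
v_bot² = gr + 4gr = 5gr = 46.60
v_bot = √(5gr) = 6.826 m/s

v = 6.8 m/s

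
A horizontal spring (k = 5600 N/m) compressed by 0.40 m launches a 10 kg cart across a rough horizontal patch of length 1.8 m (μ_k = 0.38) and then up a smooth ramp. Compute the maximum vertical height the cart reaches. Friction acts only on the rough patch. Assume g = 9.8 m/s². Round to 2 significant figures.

Spring energy: E₀ = ½kx² = ½(5600)(0.40)² = 448.00 J
Friction: W_f = μ_k mg d = (0.38)(10)(9.8)(1.8) = 67.03 J
Energy at base of ramp: E = 448.00 − 67.03 = 380.97 J
At max height all remaining energy is PE: mgh = E ⇒ h = E/(mg) = 380.97/(10 × 9.8) = 3.887 m

h = 3.9 m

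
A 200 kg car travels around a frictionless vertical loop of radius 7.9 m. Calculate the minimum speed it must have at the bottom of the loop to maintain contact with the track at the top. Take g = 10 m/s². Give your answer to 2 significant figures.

v = 20 m/s

At the top: mg = mv_top²/r ⇒ v_top² = gr = 79.00 m²/s²
Energy from bottom to top (height 2r): ½mv_bot² = ½mv_top² + mg(2r)
v_bot² = gr + 4gr = 5gr = 395.0
v_bot = √(5gr) = 19.87 m/s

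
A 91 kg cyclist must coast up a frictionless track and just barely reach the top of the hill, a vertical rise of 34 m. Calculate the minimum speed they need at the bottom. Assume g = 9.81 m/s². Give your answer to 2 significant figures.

At the top they are momentarily at rest, so all KE converts to PE: ½mv² = mgh
v = √(2gh) = √(2 × 9.81 × 34) = 25.83 m/s

v = 26 m/s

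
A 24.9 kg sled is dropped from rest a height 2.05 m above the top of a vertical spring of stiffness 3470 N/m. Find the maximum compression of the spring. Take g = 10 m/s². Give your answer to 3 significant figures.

Let x be the compression. The total drop is H + x, and the sled is instantaneously at rest at max compression, so energy conservation gives:
mg(H + x) = ½kx²
½(3470)x² − (24.9)(10)x − (24.9)(10)(2.05) = 0
1735x² − 249.0x − 510.4 = 0
x = [249.0 + √(62001 + 3.5425e+06)]/(2 × 1735) = 0.6189 m

x = 0.619 m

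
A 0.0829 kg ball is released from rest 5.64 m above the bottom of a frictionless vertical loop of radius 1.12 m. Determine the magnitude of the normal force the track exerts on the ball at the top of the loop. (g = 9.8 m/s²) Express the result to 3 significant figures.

N = 4.12 N

Energy from release to top (height 2r): mgh = ½mv_top² + mg(2r)
v_top² = 2g(h − 2r) = 2(9.8)(5.64 − 2.240) = 66.640 m²/s²
At the top, both N and weight point toward the centre: N + mg = mv_top²/r
N = m(v_top²/r − g) = 0.0829(66.640/1.12 − 9.8) = 4.120 N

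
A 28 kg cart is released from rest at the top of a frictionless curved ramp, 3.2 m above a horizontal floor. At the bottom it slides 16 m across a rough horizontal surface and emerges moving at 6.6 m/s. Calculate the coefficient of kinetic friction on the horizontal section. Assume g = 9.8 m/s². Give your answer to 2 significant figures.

μ_k = 0.061

Applying the work–energy principle:
mgh = ½mv² + μ_k m g d
mgh = 878.08 J; ½mv² = 609.84 J
W_f = 878.08 − 609.84 = 268.2 J
μ_k = W_f/(mg·d) = 268.2/(274.4 × 16) = 0.06110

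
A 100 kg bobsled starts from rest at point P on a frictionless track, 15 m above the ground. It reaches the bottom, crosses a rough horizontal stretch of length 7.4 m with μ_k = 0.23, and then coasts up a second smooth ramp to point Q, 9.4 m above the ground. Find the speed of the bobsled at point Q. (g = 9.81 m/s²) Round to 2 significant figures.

v = 8.7 m/s

Energy at P: mgh₁ = (100)(9.81)(15) = 14715 J
Friction loss: W_f = μ_k mg d = 1670 J
At Q: ½mv² + mgh₂ = mgh₁ − W_f
½mv² = 14715 − 1670 − 9221.4 = 3823.9 J
v = √(2 × 3823.9/100) = 8.745 m/s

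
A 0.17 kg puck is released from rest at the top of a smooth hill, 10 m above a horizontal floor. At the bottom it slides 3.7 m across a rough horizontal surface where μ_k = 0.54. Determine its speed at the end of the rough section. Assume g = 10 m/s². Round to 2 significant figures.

v = 13 m/s

Energy bookkeeping (friction removes W_f = μ_k N d):
mgh = ½mv² + μ_k m g d
W_f = μ_k mg d = (0.54)(0.17)(10)(3.7) = 3.397 J
½mv² = mgh − W_f = 17.000 − 3.397 = 13.603 J
v = √(2 × 13.603/0.17) = 12.65 m/s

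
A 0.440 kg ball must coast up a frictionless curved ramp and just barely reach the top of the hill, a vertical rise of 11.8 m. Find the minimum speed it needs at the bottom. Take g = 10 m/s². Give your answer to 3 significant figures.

At the top it is momentarily at rest, so all KE converts to PE: ½mv² = mgh
v = √(2gh) = √(2 × 10 × 11.8) = 15.36 m/s

v = 15.4 m/s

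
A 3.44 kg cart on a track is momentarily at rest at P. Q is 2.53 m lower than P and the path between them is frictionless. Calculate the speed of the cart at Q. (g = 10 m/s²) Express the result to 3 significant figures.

v = 7.11 m/s

Equating total energy at the two states: mgh = ½mv²
v = √(2gh) = √(2 × 10 × 2.53) = √50.600 = 7.113 m/s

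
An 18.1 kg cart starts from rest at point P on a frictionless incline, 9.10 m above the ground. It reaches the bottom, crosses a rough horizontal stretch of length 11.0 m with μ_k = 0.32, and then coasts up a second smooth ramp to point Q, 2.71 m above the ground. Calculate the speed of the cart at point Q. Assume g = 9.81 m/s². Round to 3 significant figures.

Energy at P: mgh₁ = (18.1)(9.81)(9.10) = 1615.8 J
Friction loss: W_f = μ_k mg d = 625.0 J
At Q: ½mv² + mgh₂ = mgh₁ − W_f
½mv² = 1615.8 − 625.0 − 481.19 = 509.60 J
v = √(2 × 509.60/18.1) = 7.504 m/s

v = 7.50 m/s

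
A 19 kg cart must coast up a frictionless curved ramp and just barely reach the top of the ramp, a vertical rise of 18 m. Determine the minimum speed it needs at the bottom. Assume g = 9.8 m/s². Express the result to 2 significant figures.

v = 19 m/s

At the top it is momentarily at rest, so all KE converts to PE: ½mv² = mgh
v = √(2gh) = √(2 × 9.8 × 18) = 18.78 m/s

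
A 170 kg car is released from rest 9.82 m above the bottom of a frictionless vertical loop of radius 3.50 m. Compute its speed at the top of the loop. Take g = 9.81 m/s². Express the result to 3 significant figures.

Energy conservation: mgh = ½mv_top² + mg(2r)
v_top² = 2g(h − 2r) = 2(9.81)(9.82 − 7.000) = 55.33
v_top = 7.438 m/s

v = 7.44 m/s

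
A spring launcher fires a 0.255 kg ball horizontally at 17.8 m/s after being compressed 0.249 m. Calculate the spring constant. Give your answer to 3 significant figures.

Energy stored in the spring equals the launch KE: ½kx² = ½mv²
k = mv²/x² = (0.255)(17.8)²/(0.249)² = 1303 N/m

k = 1300 N/m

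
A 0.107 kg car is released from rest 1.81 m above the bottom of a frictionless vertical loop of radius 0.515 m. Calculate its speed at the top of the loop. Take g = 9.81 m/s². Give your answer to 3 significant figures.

v = 3.91 m/s

Energy conservation: mgh = ½mv_top² + mg(2r)
v_top² = 2g(h − 2r) = 2(9.81)(1.81 − 1.030) = 15.30
v_top = 3.912 m/s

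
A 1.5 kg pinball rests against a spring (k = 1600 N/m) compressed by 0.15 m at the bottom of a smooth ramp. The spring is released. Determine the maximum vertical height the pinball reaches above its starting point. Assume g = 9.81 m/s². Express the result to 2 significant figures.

h = 1.2 m

All spring PE becomes gravitational PE at the highest point: ½kx² = mgh
h = kx²/(2mg) = (1600)(0.15)²/(2 × 1.5 × 9.81) = 1.223 m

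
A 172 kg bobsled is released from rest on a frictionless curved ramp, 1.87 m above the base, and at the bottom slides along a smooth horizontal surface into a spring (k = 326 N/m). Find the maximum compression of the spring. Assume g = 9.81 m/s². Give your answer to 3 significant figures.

x = 4.40 m

Energy conservation (no friction) from release to max compression: mgh = ½kx²
x = √(2mgh/k) = √(2 × 172 × 9.81 × 1.87 / 326) = 4.400 m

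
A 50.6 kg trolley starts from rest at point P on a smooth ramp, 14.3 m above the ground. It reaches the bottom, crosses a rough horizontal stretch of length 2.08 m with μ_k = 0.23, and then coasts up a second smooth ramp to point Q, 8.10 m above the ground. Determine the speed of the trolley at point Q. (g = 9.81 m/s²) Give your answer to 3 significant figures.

v = 10.6 m/s

Energy at P: mgh₁ = (50.6)(9.81)(14.3) = 7098.3 J
Friction loss: W_f = μ_k mg d = 237.5 J
At Q: ½mv² + mgh₂ = mgh₁ − W_f
½mv² = 7098.3 − 237.5 − 4020.7 = 2840.1 J
v = √(2 × 2840.1/50.6) = 10.60 m/s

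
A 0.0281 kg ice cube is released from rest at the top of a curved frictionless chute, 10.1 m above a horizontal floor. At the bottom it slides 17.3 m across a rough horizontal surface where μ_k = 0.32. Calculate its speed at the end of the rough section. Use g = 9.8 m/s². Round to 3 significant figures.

Applying the work–energy principle:
mgh = ½mv² + μ_k m g d
W_f = μ_k mg d = (0.32)(0.0281)(9.8)(17.3) = 1.525 J
½mv² = mgh − W_f = 2.7813 − 1.525 = 1.2568 J
v = √(2 × 1.2568/0.0281) = 9.458 m/s

v = 9.46 m/s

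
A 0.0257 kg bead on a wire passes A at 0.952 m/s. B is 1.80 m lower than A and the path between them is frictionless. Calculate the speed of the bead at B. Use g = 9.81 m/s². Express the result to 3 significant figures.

By conservation of mechanical energy, ½mv₀² + mgh = ½mv²
v² = v₀² + 2gh = (0.952)² + 2(9.81)(1.80) = 36.222
v = √36.222 = 6.018 m/s

v = 6.02 m/s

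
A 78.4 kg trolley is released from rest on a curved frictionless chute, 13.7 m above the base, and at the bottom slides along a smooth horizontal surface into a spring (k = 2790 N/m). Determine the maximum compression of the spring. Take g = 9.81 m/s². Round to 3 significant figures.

Gravitational PE at the top equals spring PE at max compression: mgh = ½kx²
x = √(2mgh/k) = √(2 × 78.4 × 9.81 × 13.7 / 2790) = 2.748 m

x = 2.75 m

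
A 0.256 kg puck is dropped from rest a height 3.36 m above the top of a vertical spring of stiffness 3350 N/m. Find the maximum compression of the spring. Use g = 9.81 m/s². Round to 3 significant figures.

x = 0.0717 m

Measuring PE from the top of the relaxed spring, at max compression the puck has dropped H + x with zero KE, so:
mg(H + x) = ½kx²
½(3350)x² − (0.256)(9.81)x − (0.256)(9.81)(3.36) = 0
1675x² − 2.511x − 8.438 = 0
x = [2.511 + √(6.307 + 56536)]/(2 × 1675) = 0.07173 m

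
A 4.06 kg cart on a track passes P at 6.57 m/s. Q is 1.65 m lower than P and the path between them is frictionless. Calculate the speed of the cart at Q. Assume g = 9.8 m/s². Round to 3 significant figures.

v = 8.69 m/s

Mechanical energy is conserved (no friction): ½mv₀² + mgh = ½mv²
v² = v₀² + 2gh = (6.57)² + 2(9.8)(1.65) = 75.505
v = √75.505 = 8.689 m/s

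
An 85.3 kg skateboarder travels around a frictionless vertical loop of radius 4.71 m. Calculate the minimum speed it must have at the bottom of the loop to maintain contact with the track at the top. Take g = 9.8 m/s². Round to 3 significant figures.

v = 15.2 m/s

At the top: mg = mv_top²/r ⇒ v_top² = gr = 46.16 m²/s²
Energy from bottom to top (height 2r): ½mv_bot² = ½mv_top² + mg(2r)
v_bot² = gr + 4gr = 5gr = 230.8
v_bot = √(5gr) = 15.19 m/s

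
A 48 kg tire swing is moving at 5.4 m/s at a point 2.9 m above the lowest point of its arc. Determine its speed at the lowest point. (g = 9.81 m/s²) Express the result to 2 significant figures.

v = 9.3 m/s

Equating total energy at the two states: ½mv₀² + mgh = ½mv²
v² = v₀² + 2gh = (5.4)² + 2(9.81)(2.9) = 86.058
v = √86.058 = 9.277 m/s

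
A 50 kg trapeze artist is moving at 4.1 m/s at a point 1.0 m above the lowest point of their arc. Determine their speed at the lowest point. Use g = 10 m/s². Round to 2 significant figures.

Mechanical energy is conserved (no friction): ½mv₀² + mgh = ½mv²
v² = v₀² + 2gh = (4.1)² + 2(10)(1.0) = 36.810
v = √36.810 = 6.067 m/s

v = 6.1 m/s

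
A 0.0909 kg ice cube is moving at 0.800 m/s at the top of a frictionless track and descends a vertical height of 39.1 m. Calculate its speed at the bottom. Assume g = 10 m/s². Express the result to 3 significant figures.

Energy conservation between the two points: ½mv₀² + mgh = ½mv²
v² = v₀² + 2gh = (0.800)² + 2(10)(39.1) = 782.64
v = √782.64 = 27.98 m/s

v = 28.0 m/s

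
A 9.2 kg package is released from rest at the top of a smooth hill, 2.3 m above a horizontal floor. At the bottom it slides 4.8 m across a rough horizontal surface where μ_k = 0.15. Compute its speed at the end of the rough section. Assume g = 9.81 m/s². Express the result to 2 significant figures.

v = 5.6 m/s

Energy at the top = energy at the end + work done against friction:
mgh = ½mv² + μ_k m g d
W_f = μ_k mg d = (0.15)(9.2)(9.81)(4.8) = 64.98 J
½mv² = mgh − W_f = 207.58 − 64.98 = 142.60 J
v = √(2 × 142.60/9.2) = 5.568 m/s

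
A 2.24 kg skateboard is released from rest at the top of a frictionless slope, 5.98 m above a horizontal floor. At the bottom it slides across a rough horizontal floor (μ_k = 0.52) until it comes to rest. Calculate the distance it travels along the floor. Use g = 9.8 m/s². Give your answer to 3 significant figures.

Energy at the top = energy at the end + work done against friction:
At rest all PE has been dissipated by friction: mgh = μ_k m g d
d = h/μ_k = 5.98/0.52 = 11.50 m

d = 11.5 m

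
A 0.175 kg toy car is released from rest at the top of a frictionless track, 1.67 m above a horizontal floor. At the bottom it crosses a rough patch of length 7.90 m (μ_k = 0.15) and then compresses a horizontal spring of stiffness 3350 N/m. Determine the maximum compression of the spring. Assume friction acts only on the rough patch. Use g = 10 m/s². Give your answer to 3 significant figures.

x = 0.0225 m

Initial energy: E₁ = mgh = (0.175)(10)(1.67) = 2.9225 J
Friction removes W_f = μ_k mg d = (0.15)(0.175)(10)(7.90) = 2.074 J
Energy reaching the spring: E = 2.9225 − 2.074 = 0.84875 J
At max compression ½kx² = E ⇒ x = √(2E/k) = √(2 × 0.84875/3350) = 0.02251 m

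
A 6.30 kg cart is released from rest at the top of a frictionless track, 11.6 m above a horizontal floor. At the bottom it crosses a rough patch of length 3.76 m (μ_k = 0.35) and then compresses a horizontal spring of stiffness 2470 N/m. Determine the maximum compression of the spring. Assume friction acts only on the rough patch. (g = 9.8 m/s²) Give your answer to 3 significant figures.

x = 0.717 m

Initial energy: E₁ = mgh = (6.30)(9.8)(11.6) = 716.18 J
Friction removes W_f = μ_k mg d = (0.35)(6.30)(9.8)(3.76) = 81.25 J
Energy reaching the spring: E = 716.18 − 81.25 = 634.93 J
At max compression ½kx² = E ⇒ x = √(2E/k) = √(2 × 634.93/2470) = 0.7170 m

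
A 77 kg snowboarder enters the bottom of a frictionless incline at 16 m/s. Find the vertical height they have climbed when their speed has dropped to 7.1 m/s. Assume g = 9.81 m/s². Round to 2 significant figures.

h = 10 m

Energy balance between the two points: ½mv₁² = ½mv₂² + mgh
h = (v₁² − v₂²)/(2g) = (16² − 7.1²)/(2 × 9.81) = 10.48 m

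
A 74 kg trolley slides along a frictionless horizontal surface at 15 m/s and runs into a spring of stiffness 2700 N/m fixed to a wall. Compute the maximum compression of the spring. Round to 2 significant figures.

x = 2.5 m

Conservation of energy between contact and max compression: ½mv² = ½kx²
x = v√(m/k) = 15 × √(74/2700) = 2.483 m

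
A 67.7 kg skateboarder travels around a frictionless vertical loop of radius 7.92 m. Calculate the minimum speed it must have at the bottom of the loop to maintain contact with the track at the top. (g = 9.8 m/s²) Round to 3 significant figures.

v = 19.7 m/s

At the top: mg = mv_top²/r ⇒ v_top² = gr = 77.62 m²/s²
Energy from bottom to top (height 2r): ½mv_bot² = ½mv_top² + mg(2r)
v_bot² = gr + 4gr = 5gr = 388.1
v_bot = √(5gr) = 19.70 m/s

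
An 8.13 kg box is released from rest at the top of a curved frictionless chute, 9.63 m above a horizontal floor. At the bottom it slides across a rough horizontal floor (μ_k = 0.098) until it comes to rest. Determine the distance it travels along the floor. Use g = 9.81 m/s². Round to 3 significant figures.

Energy at the top = energy at the end + work done against friction:
At rest all PE has been dissipated by friction: mgh = μ_k m g d
d = h/μ_k = 9.63/0.098 = 98.27 m

d = 98.3 m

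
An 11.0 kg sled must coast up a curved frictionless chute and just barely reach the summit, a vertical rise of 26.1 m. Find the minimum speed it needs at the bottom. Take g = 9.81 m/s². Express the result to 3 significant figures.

v = 22.6 m/s

At the top it is momentarily at rest, so all KE converts to PE: ½mv² = mgh
v = √(2gh) = √(2 × 9.81 × 26.1) = 22.63 m/s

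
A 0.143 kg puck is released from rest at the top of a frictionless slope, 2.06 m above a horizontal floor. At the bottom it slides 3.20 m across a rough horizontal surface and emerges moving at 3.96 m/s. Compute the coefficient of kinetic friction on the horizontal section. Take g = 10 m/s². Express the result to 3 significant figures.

μ_k = 0.399

Energy bookkeeping (friction removes W_f = μ_k N d):
mgh = ½mv² + μ_k m g d
mgh = 2.9458 J; ½mv² = 1.1212 J
W_f = 2.9458 − 1.1212 = 1.825 J
μ_k = W_f/(mg·d) = 1.825/(1.430 × 3.20) = 0.3987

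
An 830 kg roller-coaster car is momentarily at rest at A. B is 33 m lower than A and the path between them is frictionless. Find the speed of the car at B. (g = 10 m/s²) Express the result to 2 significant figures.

Energy conservation between the two points: mgh = ½mv²
v = √(2gh) = √(2 × 10 × 33) = √660.00 = 25.69 m/s

v = 26 m/s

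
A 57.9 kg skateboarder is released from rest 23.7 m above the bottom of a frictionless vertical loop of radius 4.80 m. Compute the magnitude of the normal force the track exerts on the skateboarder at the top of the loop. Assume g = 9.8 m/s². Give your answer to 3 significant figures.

Energy from release to top (height 2r): mgh = ½mv_top² + mg(2r)
v_top² = 2g(h − 2r) = 2(9.8)(23.7 − 9.600) = 276.36 m²/s²
At the top, both N and weight point toward the centre: N + mg = mv_top²/r
N = m(v_top²/r − g) = 57.9(276.36/4.80 − 9.8) = 2766 N

N = 2770 N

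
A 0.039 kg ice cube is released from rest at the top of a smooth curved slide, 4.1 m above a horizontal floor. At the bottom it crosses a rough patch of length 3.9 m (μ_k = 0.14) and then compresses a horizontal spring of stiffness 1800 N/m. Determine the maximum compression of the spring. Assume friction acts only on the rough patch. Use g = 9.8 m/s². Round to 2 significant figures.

Initial energy: E₁ = mgh = (0.039)(9.8)(4.1) = 1.5670 J
Friction removes W_f = μ_k mg d = (0.14)(0.039)(9.8)(3.9) = 0.2087 J
Energy reaching the spring: E = 1.5670 − 0.2087 = 1.3583 J
At max compression ½kx² = E ⇒ x = √(2E/k) = √(2 × 1.3583/1800) = 0.03885 m

x = 0.039 m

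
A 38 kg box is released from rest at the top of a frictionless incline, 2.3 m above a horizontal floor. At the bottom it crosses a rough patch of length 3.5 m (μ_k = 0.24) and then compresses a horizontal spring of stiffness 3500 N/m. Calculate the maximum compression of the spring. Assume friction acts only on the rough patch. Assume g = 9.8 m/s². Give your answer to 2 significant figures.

x = 0.56 m

Initial energy: E₁ = mgh = (38)(9.8)(2.3) = 856.52 J
Friction removes W_f = μ_k mg d = (0.24)(38)(9.8)(3.5) = 312.8 J
Energy reaching the spring: E = 856.52 − 312.8 = 543.70 J
At max compression ½kx² = E ⇒ x = √(2E/k) = √(2 × 543.70/3500) = 0.5574 m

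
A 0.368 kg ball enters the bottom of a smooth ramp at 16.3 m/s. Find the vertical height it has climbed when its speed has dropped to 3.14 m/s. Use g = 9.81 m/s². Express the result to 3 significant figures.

h = 13.0 m

Conservation of energy: ½mv₁² = ½mv₂² + mgh
h = (v₁² − v₂²)/(2g) = (16.3² − 3.14²)/(2 × 9.81) = 13.04 m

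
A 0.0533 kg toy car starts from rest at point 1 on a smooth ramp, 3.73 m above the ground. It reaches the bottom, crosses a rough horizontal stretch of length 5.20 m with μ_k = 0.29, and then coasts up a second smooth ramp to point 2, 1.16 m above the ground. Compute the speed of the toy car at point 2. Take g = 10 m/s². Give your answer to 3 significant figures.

Energy at 1: mgh₁ = (0.0533)(10)(3.73) = 1.9881 J
Friction loss: W_f = μ_k mg d = 0.8038 J
At 2: ½mv² + mgh₂ = mgh₁ − W_f
½mv² = 1.9881 − 0.8038 − 0.61828 = 0.56605 J
v = √(2 × 0.56605/0.0533) = 4.609 m/s

v = 4.61 m/s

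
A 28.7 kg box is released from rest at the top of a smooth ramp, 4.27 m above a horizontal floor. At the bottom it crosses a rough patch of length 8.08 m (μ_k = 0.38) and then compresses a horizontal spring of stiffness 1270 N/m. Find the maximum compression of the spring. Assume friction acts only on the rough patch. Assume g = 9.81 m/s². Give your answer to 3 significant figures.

Initial energy: E₁ = mgh = (28.7)(9.81)(4.27) = 1202.2 J
Friction removes W_f = μ_k mg d = (0.38)(28.7)(9.81)(8.08) = 864.5 J
Energy reaching the spring: E = 1202.2 − 864.5 = 337.74 J
At max compression ½kx² = E ⇒ x = √(2E/k) = √(2 × 337.74/1270) = 0.7293 m

x = 0.729 m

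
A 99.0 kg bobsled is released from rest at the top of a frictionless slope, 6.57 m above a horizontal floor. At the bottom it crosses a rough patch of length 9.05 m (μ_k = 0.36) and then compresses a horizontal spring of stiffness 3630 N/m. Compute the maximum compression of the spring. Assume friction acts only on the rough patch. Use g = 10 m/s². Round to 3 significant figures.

Initial energy: E₁ = mgh = (99.0)(10)(6.57) = 6504.3 J
Friction removes W_f = μ_k mg d = (0.36)(99.0)(10)(9.05) = 3225 J
Energy reaching the spring: E = 6504.3 − 3225 = 3278.9 J
At max compression ½kx² = E ⇒ x = √(2E/k) = √(2 × 3278.9/3630) = 1.344 m

x = 1.34 m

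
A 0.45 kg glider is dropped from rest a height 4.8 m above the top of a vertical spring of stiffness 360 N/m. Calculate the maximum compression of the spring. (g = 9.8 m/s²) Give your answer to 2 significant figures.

Take the reference level at the top of the uncompressed spring. At max compression the glider has fallen H + x and is momentarily at rest:
mg(H + x) = ½kx²
½(360)x² − (0.45)(9.8)x − (0.45)(9.8)(4.8) = 0
180.0x² − 4.410x − 21.17 = 0
x = [4.410 + √(19.45 + 15241)]/(2 × 180.0) = 0.3554 m

x = 0.36 m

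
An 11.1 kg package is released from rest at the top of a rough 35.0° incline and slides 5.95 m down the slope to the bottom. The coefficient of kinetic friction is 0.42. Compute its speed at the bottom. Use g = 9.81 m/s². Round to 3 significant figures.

v = 5.18 m/s

Work–energy: mg(L sinθ) − μ_k(mg cosθ)L = ½mv²
mgh = mgL sinθ = (11.1)(9.81)(5.95)sin35.0° = 371.62 J
W_f = μ_k mg cosθ · L = (0.42)(11.1)(9.81)cos35.0°·5.95 = 222.9 J
½mv² = 371.62 − 222.9 = 148.71 J
v = √(2 × 148.71/11.1) = 5.176 m/s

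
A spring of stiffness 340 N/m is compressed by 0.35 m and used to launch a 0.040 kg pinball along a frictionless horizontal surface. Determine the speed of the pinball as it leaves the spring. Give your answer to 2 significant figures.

Spring PE converts entirely to kinetic energy: ½kx² = ½mv²
v = x√(k/m) = 0.35 × √(340/0.040) = 32.27 m/s

v = 32 m/s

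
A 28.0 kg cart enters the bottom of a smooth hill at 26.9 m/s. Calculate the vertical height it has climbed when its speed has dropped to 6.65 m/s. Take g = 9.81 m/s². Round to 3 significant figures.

h = 34.6 m

Conservation of energy: ½mv₁² = ½mv₂² + mgh
h = (v₁² − v₂²)/(2g) = (26.9² − 6.65²)/(2 × 9.81) = 34.63 m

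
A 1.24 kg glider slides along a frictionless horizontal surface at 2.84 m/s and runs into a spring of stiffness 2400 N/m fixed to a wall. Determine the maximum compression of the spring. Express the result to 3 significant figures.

Conservation of energy between contact and max compression: ½mv² = ½kx²
x = v√(m/k) = 2.84 × √(1.24/2400) = 0.06455 m

x = 0.0646 m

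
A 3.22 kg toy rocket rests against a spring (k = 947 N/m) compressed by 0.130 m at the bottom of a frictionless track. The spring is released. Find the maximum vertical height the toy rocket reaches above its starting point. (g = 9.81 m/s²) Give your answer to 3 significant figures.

All spring PE becomes gravitational PE at the highest point: ½kx² = mgh
h = kx²/(2mg) = (947)(0.130)²/(2 × 3.22 × 9.81) = 0.2533 m

h = 0.253 m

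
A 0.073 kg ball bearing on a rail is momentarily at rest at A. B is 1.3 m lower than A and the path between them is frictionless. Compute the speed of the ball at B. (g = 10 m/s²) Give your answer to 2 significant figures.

v = 5.1 m/s

Equating total energy at the two states: mgh = ½mv²
v = √(2gh) = √(2 × 10 × 1.3) = √26.000 = 5.099 m/s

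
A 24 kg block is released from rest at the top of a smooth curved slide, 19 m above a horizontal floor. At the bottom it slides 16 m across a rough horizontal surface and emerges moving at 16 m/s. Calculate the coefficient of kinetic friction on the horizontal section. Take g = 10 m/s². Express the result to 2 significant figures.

Applying the work–energy principle:
mgh = ½mv² + μ_k m g d
mgh = 4560.0 J; ½mv² = 3072.0 J
W_f = 4560.0 − 3072.0 = 1488 J
μ_k = W_f/(mg·d) = 1488/(240.0 × 16) = 0.3875

μ_k = 0.39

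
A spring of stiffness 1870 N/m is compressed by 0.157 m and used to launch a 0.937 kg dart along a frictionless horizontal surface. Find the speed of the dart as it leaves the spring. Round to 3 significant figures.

v = 7.01 m/s

The dart leaves the spring when the spring is at natural length, so ½kx² = ½mv²
v = x√(k/m) = 0.157 × √(1870/0.937) = 7.014 m/s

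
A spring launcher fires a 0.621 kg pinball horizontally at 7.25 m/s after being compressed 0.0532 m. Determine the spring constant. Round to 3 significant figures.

k = 11500 N/m

Energy stored in the spring equals the launch KE: ½kx² = ½mv²
k = mv²/x² = (0.621)(7.25)²/(0.0532)² = 11533 N/m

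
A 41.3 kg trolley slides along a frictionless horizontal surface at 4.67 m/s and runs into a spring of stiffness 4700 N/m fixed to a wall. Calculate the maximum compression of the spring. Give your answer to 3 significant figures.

x = 0.438 m

At max compression the trolley is momentarily at rest: ½mv² = ½kx²
x = v√(m/k) = 4.67 × √(41.3/4700) = 0.4378 m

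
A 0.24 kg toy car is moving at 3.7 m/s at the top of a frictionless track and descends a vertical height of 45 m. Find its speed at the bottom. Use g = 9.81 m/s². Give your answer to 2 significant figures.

Energy conservation between the two points: ½mv₀² + mgh = ½mv²
The mass cancels from both sides.
v² = v₀² + 2gh = (3.7)² + 2(9.81)(45) = 896.59
v = √896.59 = 29.94 m/s

v = 30 m/s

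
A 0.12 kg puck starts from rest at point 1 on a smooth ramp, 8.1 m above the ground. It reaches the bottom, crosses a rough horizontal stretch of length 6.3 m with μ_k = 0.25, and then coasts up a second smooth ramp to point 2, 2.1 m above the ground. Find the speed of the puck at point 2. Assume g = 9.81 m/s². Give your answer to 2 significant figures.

Energy at 1: mgh₁ = (0.12)(9.81)(8.1) = 9.5353 J
Friction loss: W_f = μ_k mg d = 1.854 J
At 2: ½mv² + mgh₂ = mgh₁ − W_f
½mv² = 9.5353 − 1.854 − 2.4721 = 5.2091 J
v = √(2 × 5.2091/0.12) = 9.318 m/s

v = 9.3 m/s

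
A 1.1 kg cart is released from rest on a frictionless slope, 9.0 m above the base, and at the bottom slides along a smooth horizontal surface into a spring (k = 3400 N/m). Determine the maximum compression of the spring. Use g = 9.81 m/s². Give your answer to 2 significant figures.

x = 0.24 m

At max compression the cart is momentarily at rest: mgh = ½kx²
x = √(2mgh/k) = √(2 × 1.1 × 9.81 × 9.0 / 3400) = 0.2390 m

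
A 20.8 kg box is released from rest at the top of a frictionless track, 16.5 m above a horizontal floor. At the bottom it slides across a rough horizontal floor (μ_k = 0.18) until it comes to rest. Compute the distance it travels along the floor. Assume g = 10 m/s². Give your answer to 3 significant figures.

d = 91.7 m

Applying the work–energy principle:
At rest all PE has been dissipated by friction: mgh = μ_k m g d
d = h/μ_k = 16.5/0.18 = 91.67 m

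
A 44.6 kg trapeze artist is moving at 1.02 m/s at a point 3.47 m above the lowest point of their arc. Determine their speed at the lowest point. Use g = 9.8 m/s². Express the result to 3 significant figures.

v = 8.31 m/s

Energy conservation between the two points: ½mv₀² + mgh = ½mv²
v² = v₀² + 2gh = (1.02)² + 2(9.8)(3.47) = 69.052
v = √69.052 = 8.310 m/s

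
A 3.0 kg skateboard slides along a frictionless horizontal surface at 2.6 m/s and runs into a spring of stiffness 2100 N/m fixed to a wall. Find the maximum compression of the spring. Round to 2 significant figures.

At max compression the skateboard is momentarily at rest: ½mv² = ½kx²
x = v√(m/k) = 2.6 × √(3.0/2100) = 0.09827 m

x = 0.098 m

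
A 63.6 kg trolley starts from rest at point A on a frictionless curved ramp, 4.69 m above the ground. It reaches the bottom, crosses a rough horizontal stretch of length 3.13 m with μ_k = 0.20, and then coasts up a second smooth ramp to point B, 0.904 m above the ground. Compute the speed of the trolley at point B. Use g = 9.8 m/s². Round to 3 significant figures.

Energy at A: mgh₁ = (63.6)(9.8)(4.69) = 2923.2 J
Friction loss: W_f = μ_k mg d = 390.2 J
At B: ½mv² + mgh₂ = mgh₁ − W_f
½mv² = 2923.2 − 390.2 − 563.45 = 1969.6 J
v = √(2 × 1969.6/63.6) = 7.870 m/s

v = 7.87 m/s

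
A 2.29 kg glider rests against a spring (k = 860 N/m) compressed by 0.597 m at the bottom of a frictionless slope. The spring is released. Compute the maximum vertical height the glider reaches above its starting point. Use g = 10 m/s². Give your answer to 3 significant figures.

h = 6.69 m

At maximum height the glider is at rest, so ½kx² = mgh
h = kx²/(2mg) = (860)(0.597)²/(2 × 2.29 × 10) = 6.692 m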